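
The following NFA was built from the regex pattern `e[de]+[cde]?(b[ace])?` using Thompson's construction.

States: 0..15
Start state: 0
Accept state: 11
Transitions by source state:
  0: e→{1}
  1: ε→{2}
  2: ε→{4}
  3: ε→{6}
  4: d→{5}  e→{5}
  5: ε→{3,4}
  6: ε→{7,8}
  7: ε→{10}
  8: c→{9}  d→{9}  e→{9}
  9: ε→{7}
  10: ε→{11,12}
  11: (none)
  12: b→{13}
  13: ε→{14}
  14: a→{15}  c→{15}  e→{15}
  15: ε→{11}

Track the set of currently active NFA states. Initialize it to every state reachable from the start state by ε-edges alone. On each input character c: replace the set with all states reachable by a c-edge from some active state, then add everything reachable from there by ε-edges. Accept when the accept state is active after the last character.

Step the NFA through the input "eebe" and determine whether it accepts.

initial (ε-close {0}): {0}
'e' @ 1: {1,2,4}
'e' @ 2: {3,4,5,6,7,8,10,11,12}  ✓accept
'b' @ 3: {13,14}
'e' @ 4: {11,15}  ✓accept
end set {11,15} — state 11 in

Answer: ACCEPT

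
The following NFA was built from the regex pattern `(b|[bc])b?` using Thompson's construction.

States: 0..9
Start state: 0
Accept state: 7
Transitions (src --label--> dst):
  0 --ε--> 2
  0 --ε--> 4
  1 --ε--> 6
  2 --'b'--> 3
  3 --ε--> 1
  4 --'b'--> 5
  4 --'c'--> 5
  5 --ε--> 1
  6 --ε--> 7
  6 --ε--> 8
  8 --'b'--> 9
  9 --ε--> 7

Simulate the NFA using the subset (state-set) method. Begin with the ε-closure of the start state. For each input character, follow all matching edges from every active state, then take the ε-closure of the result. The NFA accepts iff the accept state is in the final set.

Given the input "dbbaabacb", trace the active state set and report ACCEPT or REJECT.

Answer: REJECT

Trace:
start: ε-closure({0}) = {0,2,4}
'd' @ 1: {}  — no active states
rest 'bbaabacb' ignored (set empty)
after full input: {}  (accept=7 not in)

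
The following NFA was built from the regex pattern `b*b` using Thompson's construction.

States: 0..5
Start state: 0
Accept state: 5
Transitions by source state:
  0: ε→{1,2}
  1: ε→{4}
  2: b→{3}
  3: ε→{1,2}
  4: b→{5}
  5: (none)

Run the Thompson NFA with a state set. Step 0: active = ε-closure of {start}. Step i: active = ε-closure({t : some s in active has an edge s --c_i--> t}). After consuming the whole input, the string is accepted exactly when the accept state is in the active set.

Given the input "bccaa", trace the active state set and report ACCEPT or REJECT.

initial (ε-close {0}): {0,1,2,4}
'b' @ 1: {1,2,3,4,5}  (accept∈set)
'c' @ 2: {}  — state set empty
rest 'caa' ignored (set empty)
end set {} — state 5 not in

Answer: REJECT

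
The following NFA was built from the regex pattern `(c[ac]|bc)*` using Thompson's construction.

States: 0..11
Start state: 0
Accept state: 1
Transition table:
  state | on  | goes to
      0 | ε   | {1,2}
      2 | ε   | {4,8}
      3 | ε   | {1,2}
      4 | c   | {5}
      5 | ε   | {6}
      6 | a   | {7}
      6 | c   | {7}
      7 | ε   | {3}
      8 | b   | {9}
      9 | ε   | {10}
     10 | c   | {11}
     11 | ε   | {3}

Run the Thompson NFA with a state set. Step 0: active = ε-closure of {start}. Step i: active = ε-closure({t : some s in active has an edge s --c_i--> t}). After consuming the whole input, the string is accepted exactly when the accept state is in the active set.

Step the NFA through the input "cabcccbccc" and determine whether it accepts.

Answer: ACCEPT

Derivation:
S₀ = ε-closure({0}) = {0,1,2,4,8}
'c' @ 1: {5,6}
'a' @ 2: {1,2,3,4,7,8}  (accept∈set)
'b' @ 3: {9,10}
'c' @ 4: {1,2,3,4,8,11}  (accept∈set)
'c' @ 5: {5,6}
'c' @ 6: {1,2,3,4,7,8}  (accept∈set)
'b' @ 7: {9,10}
'c' @ 8: {1,2,3,4,8,11}  (accept∈set)
'c' @ 9: {5,6}
'c' @ 10: {1,2,3,4,7,8}  (accept∈set)
final: {1,2,3,4,7,8}; accept 1 in set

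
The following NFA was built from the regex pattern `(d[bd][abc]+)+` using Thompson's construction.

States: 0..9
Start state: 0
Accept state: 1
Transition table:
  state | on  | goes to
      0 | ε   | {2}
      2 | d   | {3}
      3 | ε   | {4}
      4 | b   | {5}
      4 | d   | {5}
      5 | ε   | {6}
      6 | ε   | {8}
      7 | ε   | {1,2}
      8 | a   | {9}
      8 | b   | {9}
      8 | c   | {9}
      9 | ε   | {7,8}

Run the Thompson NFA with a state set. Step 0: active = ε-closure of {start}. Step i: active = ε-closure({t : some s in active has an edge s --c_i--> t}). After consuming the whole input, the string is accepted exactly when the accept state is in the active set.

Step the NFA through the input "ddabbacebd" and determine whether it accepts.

Answer: REJECT

Trace:
start: ε-closure({0}) = {0,2}
'd' @ 1: {3,4}
'd' @ 2: {5,6,8}
'a' @ 3: {1,2,7,8,9}  ✓accept
'b' @ 4: {1,2,7,8,9}  ✓accept
'b' @ 5: {1,2,7,8,9}  ✓accept
'a' @ 6: {1,2,7,8,9}  ✓accept
'c' @ 7: {1,2,7,8,9}  ✓accept
'e' @ 8: {}  — dead — no transitions
rest 'bd' ignored (set empty)
final: {}; accept 1 not in set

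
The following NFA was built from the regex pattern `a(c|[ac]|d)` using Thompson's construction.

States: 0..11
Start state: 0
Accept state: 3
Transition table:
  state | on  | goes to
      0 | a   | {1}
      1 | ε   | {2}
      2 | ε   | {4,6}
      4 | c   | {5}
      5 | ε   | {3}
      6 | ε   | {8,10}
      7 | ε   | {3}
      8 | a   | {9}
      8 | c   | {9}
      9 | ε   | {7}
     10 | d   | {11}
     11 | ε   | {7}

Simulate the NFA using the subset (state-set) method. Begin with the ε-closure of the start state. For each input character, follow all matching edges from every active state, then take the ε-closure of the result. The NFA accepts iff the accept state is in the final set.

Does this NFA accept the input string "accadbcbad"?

Answer: REJECT

Steps:
start: ε-closure({0}) = {0}
'a' @ 1: {1,2,4,6,8,10}
'c' @ 2: {3,5,7,9}  ✓accept
'c' @ 3: {}  — state set empty
rest 'adbcbad' ignored (set empty)
end set {} — state 3 not in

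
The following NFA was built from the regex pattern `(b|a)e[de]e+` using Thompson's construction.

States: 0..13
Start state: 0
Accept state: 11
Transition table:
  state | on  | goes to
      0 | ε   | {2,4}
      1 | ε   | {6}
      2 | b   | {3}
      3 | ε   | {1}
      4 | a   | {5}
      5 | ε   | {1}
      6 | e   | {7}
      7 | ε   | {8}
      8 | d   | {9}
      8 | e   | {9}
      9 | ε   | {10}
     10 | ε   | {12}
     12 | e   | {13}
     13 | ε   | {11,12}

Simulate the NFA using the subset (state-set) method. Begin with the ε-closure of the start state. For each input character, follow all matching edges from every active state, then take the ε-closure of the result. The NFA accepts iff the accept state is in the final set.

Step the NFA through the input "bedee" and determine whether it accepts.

Answer: ACCEPT

Trace:
start: ε-closure({0}) = {0,2,4}
'b' @ 1: {1,3,6}
'e' @ 2: {7,8}
'd' @ 3: {9,10,12}
'e' @ 4: {11,12,13}  [accepting]
'e' @ 5: {11,12,13}  [accepting]
final: {11,12,13}; accept 11 in set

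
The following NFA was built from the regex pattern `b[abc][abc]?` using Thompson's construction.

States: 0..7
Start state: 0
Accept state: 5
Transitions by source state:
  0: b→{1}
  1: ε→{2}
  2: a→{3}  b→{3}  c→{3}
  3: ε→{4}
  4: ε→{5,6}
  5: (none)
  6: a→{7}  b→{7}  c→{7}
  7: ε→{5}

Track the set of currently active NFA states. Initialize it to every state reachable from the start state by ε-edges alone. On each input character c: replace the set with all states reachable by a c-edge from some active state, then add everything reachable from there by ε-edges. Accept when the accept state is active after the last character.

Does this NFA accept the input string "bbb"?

Answer: ACCEPT

Derivation:
S₀ = ε-closure({0}) = {0}
'b' @ 1: {1,2}
'b' @ 2: {3,4,5,6}  (accept∈set)
'b' @ 3: {5,7}  (accept∈set)
end set {5,7} — state 5 in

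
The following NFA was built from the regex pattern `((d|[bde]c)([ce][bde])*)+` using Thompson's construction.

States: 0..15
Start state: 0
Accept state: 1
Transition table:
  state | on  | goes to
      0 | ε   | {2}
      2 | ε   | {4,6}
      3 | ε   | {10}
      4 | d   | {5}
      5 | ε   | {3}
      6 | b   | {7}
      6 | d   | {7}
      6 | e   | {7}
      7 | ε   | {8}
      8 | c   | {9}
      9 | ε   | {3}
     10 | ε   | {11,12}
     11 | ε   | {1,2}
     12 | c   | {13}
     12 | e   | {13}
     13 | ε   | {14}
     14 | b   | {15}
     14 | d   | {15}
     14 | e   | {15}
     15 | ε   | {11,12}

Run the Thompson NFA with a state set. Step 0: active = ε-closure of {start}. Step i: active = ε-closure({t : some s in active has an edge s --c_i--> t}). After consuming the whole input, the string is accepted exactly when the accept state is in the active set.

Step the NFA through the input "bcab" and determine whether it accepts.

S₀ = ε-closure({0}) = {0,2,4,6}
'b' @ 1: {7,8}
'c' @ 2: {1,2,3,4,6,9,10,11,12}  [accepting]
'a' @ 3: {}  — dead — no transitions
rest 'b' ignored (set empty)
end set {} — state 1 not in

Answer: REJECT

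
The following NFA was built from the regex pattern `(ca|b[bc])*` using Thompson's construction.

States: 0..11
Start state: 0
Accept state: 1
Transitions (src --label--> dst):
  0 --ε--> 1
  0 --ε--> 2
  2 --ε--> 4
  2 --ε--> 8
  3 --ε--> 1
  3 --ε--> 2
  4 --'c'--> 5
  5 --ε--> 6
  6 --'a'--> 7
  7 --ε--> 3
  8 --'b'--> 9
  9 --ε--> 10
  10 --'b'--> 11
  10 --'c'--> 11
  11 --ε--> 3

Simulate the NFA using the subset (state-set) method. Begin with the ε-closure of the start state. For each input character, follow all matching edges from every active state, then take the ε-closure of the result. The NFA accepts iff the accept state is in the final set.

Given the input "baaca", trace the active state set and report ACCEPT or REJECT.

Answer: REJECT

Steps:
S₀ = ε-closure({0}) = {0,1,2,4,8}
'b' @ 1: {9,10}
'a' @ 2: {}  — no active states
rest 'aca' ignored (set empty)
after full input: {}  (accept=1 not in)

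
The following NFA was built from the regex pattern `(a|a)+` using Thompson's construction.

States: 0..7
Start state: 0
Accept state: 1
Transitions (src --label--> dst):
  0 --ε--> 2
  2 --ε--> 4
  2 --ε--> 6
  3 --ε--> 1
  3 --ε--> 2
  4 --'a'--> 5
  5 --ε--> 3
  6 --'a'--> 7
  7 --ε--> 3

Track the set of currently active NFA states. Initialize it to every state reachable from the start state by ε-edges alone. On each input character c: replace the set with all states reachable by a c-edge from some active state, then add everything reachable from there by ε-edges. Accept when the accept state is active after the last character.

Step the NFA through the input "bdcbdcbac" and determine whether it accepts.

Answer: REJECT

Derivation:
S₀ = ε-closure({0}) = {0,2,4,6}
'b' @ 1: {}  — state set empty
rest 'dcbdcbac' ignored (set empty)
after full input: {}  (accept=1 not in)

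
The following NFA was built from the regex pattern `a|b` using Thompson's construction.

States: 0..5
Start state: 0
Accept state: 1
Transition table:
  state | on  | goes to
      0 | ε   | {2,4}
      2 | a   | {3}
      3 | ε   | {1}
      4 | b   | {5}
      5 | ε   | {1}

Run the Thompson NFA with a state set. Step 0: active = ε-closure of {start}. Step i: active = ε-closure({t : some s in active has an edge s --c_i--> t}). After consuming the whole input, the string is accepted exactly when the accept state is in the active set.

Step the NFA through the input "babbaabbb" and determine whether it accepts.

Answer: REJECT

Trace:
start: ε-closure({0}) = {0,2,4}
'b' @ 1: {1,5}  ✓accept
'a' @ 2: {}  — state set empty
rest 'bbaabbb' ignored (set empty)
final: {}; accept 1 not in set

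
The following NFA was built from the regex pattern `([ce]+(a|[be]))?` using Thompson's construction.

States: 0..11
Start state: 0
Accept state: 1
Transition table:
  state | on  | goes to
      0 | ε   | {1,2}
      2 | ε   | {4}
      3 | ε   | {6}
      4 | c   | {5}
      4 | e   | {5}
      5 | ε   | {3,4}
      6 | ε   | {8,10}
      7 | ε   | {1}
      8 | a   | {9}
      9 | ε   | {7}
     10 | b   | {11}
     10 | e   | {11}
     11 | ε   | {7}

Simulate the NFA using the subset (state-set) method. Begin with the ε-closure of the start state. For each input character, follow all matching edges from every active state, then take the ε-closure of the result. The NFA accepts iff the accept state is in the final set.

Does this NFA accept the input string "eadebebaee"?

initial (ε-close {0}): {0,1,2,4}
'e' @ 1: {3,4,5,6,8,10}
'a' @ 2: {1,7,9}  [accepting]
'd' @ 3: {}  — dead — no transitions
rest 'ebebaee' ignored (set empty)
final: {}; accept 1 not in set

Answer: REJECT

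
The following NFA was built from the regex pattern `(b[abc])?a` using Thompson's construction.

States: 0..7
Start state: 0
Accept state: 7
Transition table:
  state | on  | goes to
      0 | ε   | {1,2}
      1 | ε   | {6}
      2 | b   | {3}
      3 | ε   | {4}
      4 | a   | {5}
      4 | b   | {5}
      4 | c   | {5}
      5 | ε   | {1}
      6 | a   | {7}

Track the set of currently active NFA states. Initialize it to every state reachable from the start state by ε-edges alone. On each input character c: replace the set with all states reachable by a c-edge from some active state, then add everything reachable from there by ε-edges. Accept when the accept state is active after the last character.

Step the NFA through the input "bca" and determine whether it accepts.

S₀ = ε-closure({0}) = {0,1,2,6}
'b' @ 1: {3,4}
'c' @ 2: {1,5,6}
'a' @ 3: {7}  (accept∈set)
after full input: {7}  (accept=7 in)

Answer: ACCEPT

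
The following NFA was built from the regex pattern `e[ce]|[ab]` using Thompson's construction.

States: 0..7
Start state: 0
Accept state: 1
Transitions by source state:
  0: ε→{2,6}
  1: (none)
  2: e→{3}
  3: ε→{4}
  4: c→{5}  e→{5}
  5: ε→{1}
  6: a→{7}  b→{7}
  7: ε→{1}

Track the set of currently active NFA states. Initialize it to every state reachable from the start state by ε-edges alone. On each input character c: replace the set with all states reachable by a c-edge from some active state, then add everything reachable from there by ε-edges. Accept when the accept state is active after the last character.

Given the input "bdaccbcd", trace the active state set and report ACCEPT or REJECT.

Answer: REJECT

Steps:
initial (ε-close {0}): {0,2,6}
'b' @ 1: {1,7}  (accept∈set)
'd' @ 2: {}  — dead — no transitions
rest 'accbcd' ignored (set empty)
after full input: {}  (accept=1 not in)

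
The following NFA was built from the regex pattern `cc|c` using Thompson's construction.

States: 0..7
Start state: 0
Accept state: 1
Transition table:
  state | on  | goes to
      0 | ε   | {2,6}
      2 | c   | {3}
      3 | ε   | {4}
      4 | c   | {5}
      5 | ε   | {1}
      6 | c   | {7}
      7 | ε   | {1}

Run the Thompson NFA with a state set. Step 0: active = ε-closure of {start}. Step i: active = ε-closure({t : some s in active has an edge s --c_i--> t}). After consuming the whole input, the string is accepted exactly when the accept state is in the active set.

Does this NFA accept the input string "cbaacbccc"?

Answer: REJECT

Steps:
S₀ = ε-closure({0}) = {0,2,6}
'c' @ 1: {1,3,4,7}  [accepting]
'b' @ 2: {}  — no active states
rest 'aacbccc' ignored (set empty)
final: {}; accept 1 not in set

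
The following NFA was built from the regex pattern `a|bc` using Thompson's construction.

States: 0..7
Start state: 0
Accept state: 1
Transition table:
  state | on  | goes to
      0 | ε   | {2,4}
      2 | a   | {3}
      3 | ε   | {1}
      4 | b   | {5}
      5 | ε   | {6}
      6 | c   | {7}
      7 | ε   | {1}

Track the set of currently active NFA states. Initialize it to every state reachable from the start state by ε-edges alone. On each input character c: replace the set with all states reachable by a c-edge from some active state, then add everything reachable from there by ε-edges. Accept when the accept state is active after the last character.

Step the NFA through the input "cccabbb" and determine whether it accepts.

S₀ = ε-closure({0}) = {0,2,4}
'c' @ 1: {}  — no active states
rest 'ccabbb' ignored (set empty)
final: {}; accept 1 not in set

Answer: REJECT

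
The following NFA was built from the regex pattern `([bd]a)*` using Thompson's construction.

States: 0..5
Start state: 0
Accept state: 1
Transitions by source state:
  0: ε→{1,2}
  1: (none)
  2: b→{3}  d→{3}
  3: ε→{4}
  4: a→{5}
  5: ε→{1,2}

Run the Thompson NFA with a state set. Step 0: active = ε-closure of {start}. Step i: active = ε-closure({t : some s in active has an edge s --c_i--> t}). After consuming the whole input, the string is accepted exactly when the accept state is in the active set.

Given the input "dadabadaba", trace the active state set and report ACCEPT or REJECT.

Answer: ACCEPT

Steps:
start: ε-closure({0}) = {0,1,2}
'd' @ 1: {3,4}
'a' @ 2: {1,2,5}  [accepting]
'd' @ 3: {3,4}
'a' @ 4: {1,2,5}  [accepting]
'b' @ 5: {3,4}
'a' @ 6: {1,2,5}  [accepting]
'd' @ 7: {3,4}
'a' @ 8: {1,2,5}  [accepting]
'b' @ 9: {3,4}
'a' @ 10: {1,2,5}  [accepting]
after full input: {1,2,5}  (accept=1 in)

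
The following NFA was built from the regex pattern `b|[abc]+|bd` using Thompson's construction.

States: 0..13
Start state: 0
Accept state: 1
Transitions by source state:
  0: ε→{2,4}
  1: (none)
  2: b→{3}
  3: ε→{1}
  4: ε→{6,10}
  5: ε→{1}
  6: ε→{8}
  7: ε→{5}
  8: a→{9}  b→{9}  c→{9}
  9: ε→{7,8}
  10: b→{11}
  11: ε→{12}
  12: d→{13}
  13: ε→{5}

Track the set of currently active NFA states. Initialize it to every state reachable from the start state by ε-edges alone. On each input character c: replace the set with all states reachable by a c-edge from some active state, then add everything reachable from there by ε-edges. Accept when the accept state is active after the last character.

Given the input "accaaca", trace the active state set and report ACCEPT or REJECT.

Answer: ACCEPT

Derivation:
start: ε-closure({0}) = {0,2,4,6,8,10}
'a' @ 1: {1,5,7,8,9}  ✓accept
'c' @ 2: {1,5,7,8,9}  ✓accept
'c' @ 3: {1,5,7,8,9}  ✓accept
'a' @ 4: {1,5,7,8,9}  ✓accept
'a' @ 5: {1,5,7,8,9}  ✓accept
'c' @ 6: {1,5,7,8,9}  ✓accept
'a' @ 7: {1,5,7,8,9}  ✓accept
after full input: {1,5,7,8,9}  (accept=1 in)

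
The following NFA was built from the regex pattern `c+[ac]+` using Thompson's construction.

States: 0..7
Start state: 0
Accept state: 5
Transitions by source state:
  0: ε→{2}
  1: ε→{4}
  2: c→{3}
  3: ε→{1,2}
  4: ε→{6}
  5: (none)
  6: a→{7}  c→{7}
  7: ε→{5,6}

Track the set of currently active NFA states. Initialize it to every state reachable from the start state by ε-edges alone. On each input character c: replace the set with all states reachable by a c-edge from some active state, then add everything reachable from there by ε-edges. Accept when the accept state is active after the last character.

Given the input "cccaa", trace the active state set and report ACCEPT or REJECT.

Answer: ACCEPT

Trace:
S₀ = ε-closure({0}) = {0,2}
'c' @ 1: {1,2,3,4,6}
'c' @ 2: {1,2,3,4,5,6,7}  ✓accept
'c' @ 3: {1,2,3,4,5,6,7}  ✓accept
'a' @ 4: {5,6,7}  ✓accept
'a' @ 5: {5,6,7}  ✓accept
final: {5,6,7}; accept 5 in set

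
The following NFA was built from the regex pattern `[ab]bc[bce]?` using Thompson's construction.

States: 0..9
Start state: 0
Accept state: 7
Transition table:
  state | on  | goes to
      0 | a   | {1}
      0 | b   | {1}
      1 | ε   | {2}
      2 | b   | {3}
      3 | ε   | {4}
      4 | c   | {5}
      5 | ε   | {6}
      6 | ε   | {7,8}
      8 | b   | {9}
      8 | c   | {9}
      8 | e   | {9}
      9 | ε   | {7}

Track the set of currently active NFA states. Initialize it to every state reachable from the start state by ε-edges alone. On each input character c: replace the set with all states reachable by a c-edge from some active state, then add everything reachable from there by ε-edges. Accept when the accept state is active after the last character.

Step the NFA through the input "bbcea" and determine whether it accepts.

Answer: REJECT

Steps:
initial (ε-close {0}): {0}
'b' @ 1: {1,2}
'b' @ 2: {3,4}
'c' @ 3: {5,6,7,8}  (accept∈set)
'e' @ 4: {7,9}  (accept∈set)
'a' @ 5: {}  — state set empty
end set {} — state 7 not in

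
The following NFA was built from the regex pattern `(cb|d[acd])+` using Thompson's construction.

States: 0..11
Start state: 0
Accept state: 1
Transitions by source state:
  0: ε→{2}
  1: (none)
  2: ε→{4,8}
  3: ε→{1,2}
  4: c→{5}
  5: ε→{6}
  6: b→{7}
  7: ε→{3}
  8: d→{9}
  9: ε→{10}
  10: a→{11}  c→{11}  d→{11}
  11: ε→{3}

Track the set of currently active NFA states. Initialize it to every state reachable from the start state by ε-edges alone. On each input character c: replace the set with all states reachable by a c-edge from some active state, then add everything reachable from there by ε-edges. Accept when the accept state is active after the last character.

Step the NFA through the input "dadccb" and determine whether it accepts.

S₀ = ε-closure({0}) = {0,2,4,8}
'd' @ 1: {9,10}
'a' @ 2: {1,2,3,4,8,11}  [accepting]
'd' @ 3: {9,10}
'c' @ 4: {1,2,3,4,8,11}  [accepting]
'c' @ 5: {5,6}
'b' @ 6: {1,2,3,4,7,8}  [accepting]
after full input: {1,2,3,4,7,8}  (accept=1 in)

Answer: ACCEPT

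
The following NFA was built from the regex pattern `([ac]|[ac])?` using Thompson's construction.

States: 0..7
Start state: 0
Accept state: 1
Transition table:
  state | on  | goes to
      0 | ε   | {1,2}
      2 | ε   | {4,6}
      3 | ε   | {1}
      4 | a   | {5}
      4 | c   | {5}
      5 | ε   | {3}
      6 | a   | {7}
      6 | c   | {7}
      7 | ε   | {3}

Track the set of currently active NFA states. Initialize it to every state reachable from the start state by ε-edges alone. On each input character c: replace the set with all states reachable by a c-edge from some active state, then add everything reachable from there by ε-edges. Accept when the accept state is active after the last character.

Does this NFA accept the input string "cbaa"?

initial (ε-close {0}): {0,1,2,4,6}
'c' @ 1: {1,3,5,7}  (accept∈set)
'b' @ 2: {}  — no active states
rest 'aa' ignored (set empty)
end set {} — state 1 not in

Answer: REJECT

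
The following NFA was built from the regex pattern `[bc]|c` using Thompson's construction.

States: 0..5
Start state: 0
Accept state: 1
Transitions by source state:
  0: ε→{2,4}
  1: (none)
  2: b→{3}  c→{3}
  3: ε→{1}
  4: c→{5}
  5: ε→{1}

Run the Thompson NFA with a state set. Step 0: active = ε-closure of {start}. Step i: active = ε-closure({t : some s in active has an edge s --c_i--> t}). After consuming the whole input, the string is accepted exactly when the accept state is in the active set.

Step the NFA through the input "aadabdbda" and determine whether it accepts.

Answer: REJECT

Steps:
start: ε-closure({0}) = {0,2,4}
'a' @ 1: {}  — no active states
rest 'adabdbda' ignored (set empty)
after full input: {}  (accept=1 not in)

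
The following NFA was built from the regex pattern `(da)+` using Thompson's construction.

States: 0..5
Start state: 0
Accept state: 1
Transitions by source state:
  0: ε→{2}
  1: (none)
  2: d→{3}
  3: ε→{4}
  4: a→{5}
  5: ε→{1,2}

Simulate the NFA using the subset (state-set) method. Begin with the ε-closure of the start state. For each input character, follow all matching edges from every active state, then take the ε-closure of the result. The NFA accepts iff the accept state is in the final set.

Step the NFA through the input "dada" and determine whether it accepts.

S₀ = ε-closure({0}) = {0,2}
'd' @ 1: {3,4}
'a' @ 2: {1,2,5}  [accepting]
'd' @ 3: {3,4}
'a' @ 4: {1,2,5}  [accepting]
after full input: {1,2,5}  (accept=1 in)

Answer: ACCEPT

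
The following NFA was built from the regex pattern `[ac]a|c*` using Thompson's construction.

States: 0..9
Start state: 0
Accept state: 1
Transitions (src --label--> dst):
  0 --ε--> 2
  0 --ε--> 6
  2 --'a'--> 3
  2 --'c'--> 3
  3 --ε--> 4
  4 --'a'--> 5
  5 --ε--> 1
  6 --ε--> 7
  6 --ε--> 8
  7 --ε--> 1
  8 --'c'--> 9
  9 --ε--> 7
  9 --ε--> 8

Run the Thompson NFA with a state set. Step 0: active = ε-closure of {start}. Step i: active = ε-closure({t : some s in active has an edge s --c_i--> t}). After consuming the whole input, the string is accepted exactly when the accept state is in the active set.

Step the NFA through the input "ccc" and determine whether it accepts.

Answer: ACCEPT

Steps:
initial (ε-close {0}): {0,1,2,6,7,8}
'c' @ 1: {1,3,4,7,8,9}  [accepting]
'c' @ 2: {1,7,8,9}  [accepting]
'c' @ 3: {1,7,8,9}  [accepting]
final: {1,7,8,9}; accept 1 in set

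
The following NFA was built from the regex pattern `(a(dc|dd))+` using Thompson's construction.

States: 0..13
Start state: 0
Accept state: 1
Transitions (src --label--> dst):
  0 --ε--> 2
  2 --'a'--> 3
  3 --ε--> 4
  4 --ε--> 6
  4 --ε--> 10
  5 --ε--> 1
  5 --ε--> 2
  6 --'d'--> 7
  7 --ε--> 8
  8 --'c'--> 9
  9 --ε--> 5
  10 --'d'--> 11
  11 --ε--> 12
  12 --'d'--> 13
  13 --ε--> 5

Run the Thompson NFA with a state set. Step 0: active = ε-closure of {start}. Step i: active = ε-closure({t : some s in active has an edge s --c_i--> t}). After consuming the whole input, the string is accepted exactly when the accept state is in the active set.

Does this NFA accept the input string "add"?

Answer: ACCEPT

Derivation:
start: ε-closure({0}) = {0,2}
'a' @ 1: {3,4,6,10}
'd' @ 2: {7,8,11,12}
'd' @ 3: {1,2,5,13}  (accept∈set)
final: {1,2,5,13}; accept 1 in set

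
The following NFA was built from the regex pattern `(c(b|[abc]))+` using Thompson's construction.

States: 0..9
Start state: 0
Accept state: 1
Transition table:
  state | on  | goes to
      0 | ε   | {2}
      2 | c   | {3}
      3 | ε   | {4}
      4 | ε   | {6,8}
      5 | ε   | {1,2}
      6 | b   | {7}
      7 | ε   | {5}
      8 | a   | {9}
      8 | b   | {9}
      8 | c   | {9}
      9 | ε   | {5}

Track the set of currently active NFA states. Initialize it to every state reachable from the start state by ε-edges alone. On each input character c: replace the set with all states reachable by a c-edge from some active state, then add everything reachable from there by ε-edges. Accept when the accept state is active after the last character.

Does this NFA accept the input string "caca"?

Answer: ACCEPT

Steps:
initial (ε-close {0}): {0,2}
'c' @ 1: {3,4,6,8}
'a' @ 2: {1,2,5,9}  [accepting]
'c' @ 3: {3,4,6,8}
'a' @ 4: {1,2,5,9}  [accepting]
after full input: {1,2,5,9}  (accept=1 in)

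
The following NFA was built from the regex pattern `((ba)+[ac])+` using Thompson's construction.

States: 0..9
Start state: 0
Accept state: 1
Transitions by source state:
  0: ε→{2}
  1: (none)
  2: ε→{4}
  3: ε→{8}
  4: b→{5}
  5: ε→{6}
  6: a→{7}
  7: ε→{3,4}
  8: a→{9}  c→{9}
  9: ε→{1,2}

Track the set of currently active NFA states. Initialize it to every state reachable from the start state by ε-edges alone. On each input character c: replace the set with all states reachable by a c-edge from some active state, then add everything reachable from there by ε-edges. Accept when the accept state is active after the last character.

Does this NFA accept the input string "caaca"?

start: ε-closure({0}) = {0,2,4}
'c' @ 1: {}  — state set empty
rest 'aaca' ignored (set empty)
after full input: {}  (accept=1 not in)

Answer: REJECT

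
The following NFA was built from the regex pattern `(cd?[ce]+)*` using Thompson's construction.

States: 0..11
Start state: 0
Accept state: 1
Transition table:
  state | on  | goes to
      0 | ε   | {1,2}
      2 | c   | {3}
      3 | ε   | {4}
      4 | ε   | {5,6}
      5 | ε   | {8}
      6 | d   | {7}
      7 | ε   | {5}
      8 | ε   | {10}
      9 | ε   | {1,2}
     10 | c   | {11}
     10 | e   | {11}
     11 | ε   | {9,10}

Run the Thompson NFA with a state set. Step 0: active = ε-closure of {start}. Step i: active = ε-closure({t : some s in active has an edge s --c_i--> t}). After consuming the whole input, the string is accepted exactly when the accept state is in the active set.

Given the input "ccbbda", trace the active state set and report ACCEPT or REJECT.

Answer: REJECT

Trace:
initial (ε-close {0}): {0,1,2}
'c' @ 1: {3,4,5,6,8,10}
'c' @ 2: {1,2,9,10,11}  (accept∈set)
'b' @ 3: {}  — dead — no transitions
rest 'bda' ignored (set empty)
final: {}; accept 1 not in set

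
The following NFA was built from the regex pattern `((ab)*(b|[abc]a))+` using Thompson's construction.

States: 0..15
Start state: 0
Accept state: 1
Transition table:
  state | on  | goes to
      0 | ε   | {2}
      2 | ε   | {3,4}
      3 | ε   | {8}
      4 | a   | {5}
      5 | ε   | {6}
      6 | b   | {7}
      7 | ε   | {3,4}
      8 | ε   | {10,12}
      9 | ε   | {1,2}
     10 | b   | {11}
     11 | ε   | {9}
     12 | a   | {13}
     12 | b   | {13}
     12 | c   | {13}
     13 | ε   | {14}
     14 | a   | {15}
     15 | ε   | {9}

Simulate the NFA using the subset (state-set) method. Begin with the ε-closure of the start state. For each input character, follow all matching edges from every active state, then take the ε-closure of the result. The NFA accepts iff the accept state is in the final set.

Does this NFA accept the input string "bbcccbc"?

Answer: REJECT

Steps:
start: ε-closure({0}) = {0,2,3,4,8,10,12}
'b' @ 1: {1,2,3,4,8,9,10,11,12,13,14}  [accepting]
'b' @ 2: {1,2,3,4,8,9,10,11,12,13,14}  [accepting]
'c' @ 3: {13,14}
'c' @ 4: {}  — state set empty
rest 'cbc' ignored (set empty)
final: {}; accept 1 not in set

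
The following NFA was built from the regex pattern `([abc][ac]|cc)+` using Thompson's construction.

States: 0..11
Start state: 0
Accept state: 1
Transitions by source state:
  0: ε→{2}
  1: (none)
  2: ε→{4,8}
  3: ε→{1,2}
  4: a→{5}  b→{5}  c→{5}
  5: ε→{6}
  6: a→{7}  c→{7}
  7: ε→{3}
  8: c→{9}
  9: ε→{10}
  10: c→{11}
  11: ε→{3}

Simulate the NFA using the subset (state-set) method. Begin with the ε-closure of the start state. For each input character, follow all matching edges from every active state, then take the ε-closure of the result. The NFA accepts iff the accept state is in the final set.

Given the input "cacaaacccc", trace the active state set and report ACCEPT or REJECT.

Answer: ACCEPT

Steps:
S₀ = ε-closure({0}) = {0,2,4,8}
'c' @ 1: {5,6,9,10}
'a' @ 2: {1,2,3,4,7,8}  [accepting]
'c' @ 3: {5,6,9,10}
'a' @ 4: {1,2,3,4,7,8}  [accepting]
'a' @ 5: {5,6}
'a' @ 6: {1,2,3,4,7,8}  [accepting]
'c' @ 7: {5,6,9,10}
'c' @ 8: {1,2,3,4,7,8,11}  [accepting]
'c' @ 9: {5,6,9,10}
'c' @ 10: {1,2,3,4,7,8,11}  [accepting]
end set {1,2,3,4,7,8,11} — state 1 in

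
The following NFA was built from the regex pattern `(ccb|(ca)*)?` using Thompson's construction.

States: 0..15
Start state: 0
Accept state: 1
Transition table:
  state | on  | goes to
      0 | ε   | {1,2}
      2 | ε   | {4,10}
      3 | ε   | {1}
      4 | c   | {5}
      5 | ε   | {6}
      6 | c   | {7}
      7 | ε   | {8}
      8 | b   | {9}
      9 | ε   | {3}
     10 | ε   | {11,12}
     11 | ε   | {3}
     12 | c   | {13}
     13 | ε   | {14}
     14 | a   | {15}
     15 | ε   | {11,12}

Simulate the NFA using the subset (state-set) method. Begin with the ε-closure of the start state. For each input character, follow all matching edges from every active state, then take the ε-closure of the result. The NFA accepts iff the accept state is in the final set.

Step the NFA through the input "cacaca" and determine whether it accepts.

Answer: ACCEPT

Steps:
start: ε-closure({0}) = {0,1,2,3,4,10,11,12}
'c' @ 1: {5,6,13,14}
'a' @ 2: {1,3,11,12,15}  ✓accept
'c' @ 3: {13,14}
'a' @ 4: {1,3,11,12,15}  ✓accept
'c' @ 5: {13,14}
'a' @ 6: {1,3,11,12,15}  ✓accept
final: {1,3,11,12,15}; accept 1 in set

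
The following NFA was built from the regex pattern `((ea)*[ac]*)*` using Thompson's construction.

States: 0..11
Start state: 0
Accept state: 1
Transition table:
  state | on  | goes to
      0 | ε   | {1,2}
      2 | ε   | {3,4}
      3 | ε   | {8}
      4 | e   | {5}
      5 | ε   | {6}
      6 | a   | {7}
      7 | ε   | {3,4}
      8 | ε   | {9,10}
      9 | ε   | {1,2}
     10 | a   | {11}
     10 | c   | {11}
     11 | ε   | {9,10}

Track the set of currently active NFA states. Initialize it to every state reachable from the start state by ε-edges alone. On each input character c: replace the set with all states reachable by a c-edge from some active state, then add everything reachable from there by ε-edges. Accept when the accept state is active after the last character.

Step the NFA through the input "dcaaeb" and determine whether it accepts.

Answer: REJECT

Steps:
start: ε-closure({0}) = {0,1,2,3,4,8,9,10}
'd' @ 1: {}  — dead — no transitions
rest 'caaeb' ignored (set empty)
after full input: {}  (accept=1 not in)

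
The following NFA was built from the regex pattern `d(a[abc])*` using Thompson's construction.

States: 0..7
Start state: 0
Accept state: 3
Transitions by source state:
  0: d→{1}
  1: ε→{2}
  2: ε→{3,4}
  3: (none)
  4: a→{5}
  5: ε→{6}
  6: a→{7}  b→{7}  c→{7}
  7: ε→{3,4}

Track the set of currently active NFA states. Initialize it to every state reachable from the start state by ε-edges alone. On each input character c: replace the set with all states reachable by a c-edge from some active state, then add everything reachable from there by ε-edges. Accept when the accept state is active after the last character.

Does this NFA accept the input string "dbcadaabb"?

initial (ε-close {0}): {0}
'd' @ 1: {1,2,3,4}  ✓accept
'b' @ 2: {}  — no active states
rest 'cadaabb' ignored (set empty)
end set {} — state 3 not in

Answer: REJECT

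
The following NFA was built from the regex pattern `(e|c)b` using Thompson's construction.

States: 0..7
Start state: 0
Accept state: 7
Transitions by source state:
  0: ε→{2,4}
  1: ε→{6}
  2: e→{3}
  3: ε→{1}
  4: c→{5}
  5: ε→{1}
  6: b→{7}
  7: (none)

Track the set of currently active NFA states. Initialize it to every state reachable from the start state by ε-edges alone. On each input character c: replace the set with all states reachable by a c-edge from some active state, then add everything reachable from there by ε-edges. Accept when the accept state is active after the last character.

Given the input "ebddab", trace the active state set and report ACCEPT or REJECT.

start: ε-closure({0}) = {0,2,4}
'e' @ 1: {1,3,6}
'b' @ 2: {7}  (accept∈set)
'd' @ 3: {}  — state set empty
rest 'dab' ignored (set empty)
final: {}; accept 7 not in set

Answer: REJECT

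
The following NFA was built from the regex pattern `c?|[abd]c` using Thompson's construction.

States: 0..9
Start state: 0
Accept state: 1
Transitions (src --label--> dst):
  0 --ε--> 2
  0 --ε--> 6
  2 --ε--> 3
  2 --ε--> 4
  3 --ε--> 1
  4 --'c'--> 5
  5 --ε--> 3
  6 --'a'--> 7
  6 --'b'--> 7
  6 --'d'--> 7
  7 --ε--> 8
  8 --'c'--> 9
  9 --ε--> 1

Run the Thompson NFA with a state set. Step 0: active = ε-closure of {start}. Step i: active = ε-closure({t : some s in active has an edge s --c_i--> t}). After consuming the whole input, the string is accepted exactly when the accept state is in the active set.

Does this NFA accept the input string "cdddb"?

Answer: REJECT

Steps:
S₀ = ε-closure({0}) = {0,1,2,3,4,6}
'c' @ 1: {1,3,5}  [accepting]
'd' @ 2: {}  — no active states
rest 'ddb' ignored (set empty)
final: {}; accept 1 not in set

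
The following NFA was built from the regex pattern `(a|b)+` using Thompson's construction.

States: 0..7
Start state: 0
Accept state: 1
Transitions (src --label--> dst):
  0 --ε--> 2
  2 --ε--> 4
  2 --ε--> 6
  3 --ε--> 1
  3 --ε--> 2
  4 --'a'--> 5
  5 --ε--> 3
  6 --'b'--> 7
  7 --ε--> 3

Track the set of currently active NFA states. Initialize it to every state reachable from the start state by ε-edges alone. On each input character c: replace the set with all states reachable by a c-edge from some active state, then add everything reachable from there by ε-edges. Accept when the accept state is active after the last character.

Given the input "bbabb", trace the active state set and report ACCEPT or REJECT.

initial (ε-close {0}): {0,2,4,6}
'b' @ 1: {1,2,3,4,6,7}  [accepting]
'b' @ 2: {1,2,3,4,6,7}  [accepting]
'a' @ 3: {1,2,3,4,5,6}  [accepting]
'b' @ 4: {1,2,3,4,6,7}  [accepting]
'b' @ 5: {1,2,3,4,6,7}  [accepting]
after full input: {1,2,3,4,6,7}  (accept=1 in)

Answer: ACCEPT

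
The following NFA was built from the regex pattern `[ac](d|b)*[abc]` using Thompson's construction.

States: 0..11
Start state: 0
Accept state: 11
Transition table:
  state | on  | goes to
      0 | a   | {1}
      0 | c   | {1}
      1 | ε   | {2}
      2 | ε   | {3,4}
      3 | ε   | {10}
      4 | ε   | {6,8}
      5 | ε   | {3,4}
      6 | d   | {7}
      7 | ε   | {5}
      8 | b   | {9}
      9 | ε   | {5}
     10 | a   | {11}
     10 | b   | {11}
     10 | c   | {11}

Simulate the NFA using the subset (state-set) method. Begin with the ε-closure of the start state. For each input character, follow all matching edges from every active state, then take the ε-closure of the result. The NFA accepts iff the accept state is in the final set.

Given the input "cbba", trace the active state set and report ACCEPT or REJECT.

start: ε-closure({0}) = {0}
'c' @ 1: {1,2,3,4,6,8,10}
'b' @ 2: {3,4,5,6,8,9,10,11}  ✓accept
'b' @ 3: {3,4,5,6,8,9,10,11}  ✓accept
'a' @ 4: {11}  ✓accept
end set {11} — state 11 in

Answer: ACCEPT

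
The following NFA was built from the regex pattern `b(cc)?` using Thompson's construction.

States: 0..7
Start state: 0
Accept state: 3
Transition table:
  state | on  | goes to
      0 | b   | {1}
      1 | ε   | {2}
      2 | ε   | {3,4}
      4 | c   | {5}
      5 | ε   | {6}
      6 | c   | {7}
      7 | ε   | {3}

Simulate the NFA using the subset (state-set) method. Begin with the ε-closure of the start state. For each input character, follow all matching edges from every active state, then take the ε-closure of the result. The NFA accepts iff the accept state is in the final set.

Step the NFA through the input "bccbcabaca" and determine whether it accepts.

initial (ε-close {0}): {0}
'b' @ 1: {1,2,3,4}  [accepting]
'c' @ 2: {5,6}
'c' @ 3: {3,7}  [accepting]
'b' @ 4: {}  — dead — no transitions
rest 'cabaca' ignored (set empty)
after full input: {}  (accept=3 not in)

Answer: REJECT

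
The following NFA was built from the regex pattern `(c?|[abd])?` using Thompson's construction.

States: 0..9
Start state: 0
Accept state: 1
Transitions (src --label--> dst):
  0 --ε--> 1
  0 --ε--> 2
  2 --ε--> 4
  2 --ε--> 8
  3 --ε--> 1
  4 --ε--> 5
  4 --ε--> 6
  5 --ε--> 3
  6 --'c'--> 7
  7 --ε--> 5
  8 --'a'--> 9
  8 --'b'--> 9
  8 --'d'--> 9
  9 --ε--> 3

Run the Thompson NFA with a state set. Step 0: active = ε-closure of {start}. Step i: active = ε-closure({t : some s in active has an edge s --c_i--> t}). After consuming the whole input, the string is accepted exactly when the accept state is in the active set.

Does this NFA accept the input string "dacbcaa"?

Answer: REJECT

Steps:
start: ε-closure({0}) = {0,1,2,3,4,5,6,8}
'd' @ 1: {1,3,9}  [accepting]
'a' @ 2: {}  — dead — no transitions
rest 'cbcaa' ignored (set empty)
after full input: {}  (accept=1 not in)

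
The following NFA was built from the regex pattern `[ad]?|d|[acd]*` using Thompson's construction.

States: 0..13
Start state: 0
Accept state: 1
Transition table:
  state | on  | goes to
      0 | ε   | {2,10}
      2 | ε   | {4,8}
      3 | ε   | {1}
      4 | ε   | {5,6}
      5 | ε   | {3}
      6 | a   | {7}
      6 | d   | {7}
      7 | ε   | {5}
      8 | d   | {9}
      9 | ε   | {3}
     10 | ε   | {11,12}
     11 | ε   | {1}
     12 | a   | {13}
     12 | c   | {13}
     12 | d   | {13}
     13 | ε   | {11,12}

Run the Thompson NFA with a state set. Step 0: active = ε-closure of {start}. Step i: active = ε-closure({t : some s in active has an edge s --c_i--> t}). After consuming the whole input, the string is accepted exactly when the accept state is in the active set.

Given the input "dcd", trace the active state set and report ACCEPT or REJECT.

Answer: ACCEPT

Trace:
start: ε-closure({0}) = {0,1,2,3,4,5,6,8,10,11,12}
'd' @ 1: {1,3,5,7,9,11,12,13}  (accept∈set)
'c' @ 2: {1,11,12,13}  (accept∈set)
'd' @ 3: {1,11,12,13}  (accept∈set)
after full input: {1,11,12,13}  (accept=1 in)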